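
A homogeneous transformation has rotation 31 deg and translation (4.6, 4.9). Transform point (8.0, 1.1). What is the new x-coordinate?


x' = cos(theta)*px - sin(theta)*py + tx
= 0.8572*8.0 - 0.515*1.1 + 4.6
= 10.8908


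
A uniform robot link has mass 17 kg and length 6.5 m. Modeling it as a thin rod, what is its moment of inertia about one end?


I = (1/3) * m * L^2
= (1/3) * 17 * 6.5^2
= 0.333333 * 17 * 42.25
= 239.4167 kg*m^2


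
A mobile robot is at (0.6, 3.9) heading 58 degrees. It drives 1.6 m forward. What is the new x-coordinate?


x_new = x0 + d*cos(theta)
= 0.6 + 1.6*cos(58)
= 0.6 + 0.8479
= 1.4479


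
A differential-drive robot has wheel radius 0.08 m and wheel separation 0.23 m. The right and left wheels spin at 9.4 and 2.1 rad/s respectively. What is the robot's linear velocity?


vR = r*wR = 0.08*9.4 = 0.752 m/s
vL = r*wL = 0.08*2.1 = 0.168 m/s
v = (vR+vL)/2 = 0.46 m/s
omega = (vR-vL)/L = 2.5391 rad/s
linear velocity = 0.46 m/s


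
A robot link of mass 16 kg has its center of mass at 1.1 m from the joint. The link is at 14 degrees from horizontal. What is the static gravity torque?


tau = m*g*L*cos(angle)
= 16 * 9.81 * 1.1 * cos(14 deg)
= 16 * 9.81 * 1.1 * 0.9703
= 167.5274 Nm


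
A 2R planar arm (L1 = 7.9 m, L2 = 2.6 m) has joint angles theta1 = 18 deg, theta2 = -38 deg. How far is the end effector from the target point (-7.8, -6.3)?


End effector via forward kinematics:
x = L1*cos(t1) + L2*cos(t1+t2) = 9.9565
y = L1*sin(t1) + L2*sin(t1+t2) = 1.552
Distance to target:
d = sqrt((-7.8 - 9.9565)^2 + (-6.3 - 1.552)^2)
= sqrt(315.295 + 61.6536)
= 19.4152 m


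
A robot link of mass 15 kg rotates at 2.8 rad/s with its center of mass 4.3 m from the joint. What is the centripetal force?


F = m * omega^2 * r
= 15 * 2.8^2 * 4.3
= 15 * 7.84 * 4.3
= 505.68 N


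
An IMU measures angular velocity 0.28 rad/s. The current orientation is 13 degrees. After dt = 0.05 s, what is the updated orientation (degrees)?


delta_theta = w * dt = 0.28 * 0.05 = 0.014 rad
= 0.8021 deg
theta_new = 13 + 0.8021 = 13.8021 deg


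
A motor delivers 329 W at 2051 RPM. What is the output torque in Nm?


omega = 2051 * 2*pi/60 = 214.7802 rad/s
tau = P / omega = 329 / 214.7802
= 1.5318 Nm


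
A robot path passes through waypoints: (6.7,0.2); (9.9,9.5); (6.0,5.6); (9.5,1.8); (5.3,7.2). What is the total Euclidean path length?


Segment lengths:
  seg1 = sqrt((3.2)^2 + (9.3)^2) = 9.8351
  seg2 = sqrt((-3.9)^2 + (-3.9)^2) = 5.5154
  seg3 = sqrt((3.5)^2 + (-3.8)^2) = 5.1662
  seg4 = sqrt((-4.2)^2 + (5.4)^2) = 6.8411
Total = 27.3579


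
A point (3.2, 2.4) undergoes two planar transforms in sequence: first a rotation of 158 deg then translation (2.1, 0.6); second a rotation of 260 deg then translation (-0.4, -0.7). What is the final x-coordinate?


After transform 1:
x1 = cos(158)*3.2 - sin(158)*2.4 + 2.1 = -1.766
y1 = sin(158)*3.2 + cos(158)*2.4 + 0.6 = -0.4265
After transform 2:
x2 = cos(260)*-1.766 - sin(260)*-0.4265 + -0.4
= -0.5134


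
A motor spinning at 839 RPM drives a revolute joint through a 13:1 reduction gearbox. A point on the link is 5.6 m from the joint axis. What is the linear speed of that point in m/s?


omega_motor = 839 * 2*pi/60 = 87.8599 rad/s
omega_joint = omega_motor / 13 = 6.7585 rad/s
v = omega_joint * r = 6.7585 * 5.6
= 37.8473 m/s


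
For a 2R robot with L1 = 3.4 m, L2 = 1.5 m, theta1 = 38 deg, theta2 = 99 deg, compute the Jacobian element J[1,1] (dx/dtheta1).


J[1,1] = -L1*sin(t1) - L2*sin(t1+t2)
= -3.4*sin(38) - 1.5*sin(137)
= -3.1162


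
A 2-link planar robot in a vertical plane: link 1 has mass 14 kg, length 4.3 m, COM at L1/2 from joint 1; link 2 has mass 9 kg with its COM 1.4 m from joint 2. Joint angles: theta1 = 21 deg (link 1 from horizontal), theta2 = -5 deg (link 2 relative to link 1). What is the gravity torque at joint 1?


Horizontal distance from joint 1 to link-1 COM:
  x_c1 = (L1/2)*cos(t1) = 2.15 * 0.9336 = 2.0072 m
Horizontal distance from joint 1 to link-2 COM:
  x_c2 = L1*cos(t1) + Lc2*cos(t1+t2)
       = 4.3*0.9336 + 1.4*0.9613 = 5.3602 m
tau1 = m1*g*x_c1 + m2*g*x_c2
     = 14*9.81*2.0072 + 9*9.81*5.3602
     = 275.6686 + 473.2487
     = 748.9173 Nm


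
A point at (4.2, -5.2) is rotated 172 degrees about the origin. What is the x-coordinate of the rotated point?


x' = x*cos(theta) - y*sin(theta)
cos(172 deg) = -0.9903, sin(172 deg) = 0.1392
x' = 4.2 * -0.9903 - -5.2 * 0.1392
= -4.1591 - -0.7237
= -3.4354


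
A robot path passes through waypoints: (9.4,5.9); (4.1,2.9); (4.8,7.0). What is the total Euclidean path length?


Segment lengths:
  seg1 = sqrt((-5.3)^2 + (-3.0)^2) = 6.0902
  seg2 = sqrt((0.7)^2 + (4.1)^2) = 4.1593
Total = 10.2495


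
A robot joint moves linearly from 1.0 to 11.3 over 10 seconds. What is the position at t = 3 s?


s = t/T = 3/10 = 0.3
p(t) = p0 + (pf-p0)*s
= 1.0 + (11.3 - 1.0) * 0.3
= 4.09


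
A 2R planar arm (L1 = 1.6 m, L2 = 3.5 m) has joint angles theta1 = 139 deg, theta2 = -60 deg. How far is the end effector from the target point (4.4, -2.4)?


End effector via forward kinematics:
x = L1*cos(t1) + L2*cos(t1+t2) = -0.5397
y = L1*sin(t1) + L2*sin(t1+t2) = 4.4854
Distance to target:
d = sqrt((4.4 - -0.5397)^2 + (-2.4 - 4.4854)^2)
= sqrt(24.4007 + 47.4086)
= 8.474 m


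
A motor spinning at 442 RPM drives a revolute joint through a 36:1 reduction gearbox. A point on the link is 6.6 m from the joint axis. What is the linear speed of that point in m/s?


omega_motor = 442 * 2*pi/60 = 46.2861 rad/s
omega_joint = omega_motor / 36 = 1.2857 rad/s
v = omega_joint * r = 1.2857 * 6.6
= 8.4858 m/s


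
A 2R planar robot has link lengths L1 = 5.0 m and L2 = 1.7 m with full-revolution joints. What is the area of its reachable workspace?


r_max = L1 + L2 = 6.7 m
r_min = |L1 - L2| = 3.3 m
Area = pi*(r_max^2 - r_min^2)
= pi*(44.89 - 10.89)
= pi * 34.0
= 106.8142 m^2


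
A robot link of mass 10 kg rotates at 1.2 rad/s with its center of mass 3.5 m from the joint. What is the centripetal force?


F = m * omega^2 * r
= 10 * 1.2^2 * 3.5
= 10 * 1.44 * 3.5
= 50.4 N


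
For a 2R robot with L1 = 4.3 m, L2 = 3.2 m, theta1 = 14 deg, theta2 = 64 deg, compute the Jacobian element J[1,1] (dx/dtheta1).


J[1,1] = -L1*sin(t1) - L2*sin(t1+t2)
= -4.3*sin(14) - 3.2*sin(78)
= -4.1703


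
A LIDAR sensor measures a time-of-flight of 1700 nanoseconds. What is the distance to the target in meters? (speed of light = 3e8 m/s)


tof = 1700 ns = 1.7e-06 s
dist = c * tof / 2
= 3e8 * 1.7e-06 / 2
= 255.0 m


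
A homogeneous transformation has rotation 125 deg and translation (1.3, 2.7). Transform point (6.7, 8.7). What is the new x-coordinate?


x' = cos(theta)*px - sin(theta)*py + tx
= -0.5736*6.7 - 0.8192*8.7 + 1.3
= -9.6696


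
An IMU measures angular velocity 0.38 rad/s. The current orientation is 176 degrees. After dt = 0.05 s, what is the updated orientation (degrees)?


delta_theta = w * dt = 0.38 * 0.05 = 0.019 rad
= 1.0886 deg
theta_new = 176 + 1.0886 = 177.0886 deg


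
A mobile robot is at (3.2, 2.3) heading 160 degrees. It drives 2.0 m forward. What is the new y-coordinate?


y_new = y0 + d*sin(theta)
= 2.3 + 2.0*sin(160)
= 2.3 + 0.684
= 2.984


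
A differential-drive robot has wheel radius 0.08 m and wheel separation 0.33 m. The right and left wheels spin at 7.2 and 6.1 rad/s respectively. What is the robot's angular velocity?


vR = r*wR = 0.08*7.2 = 0.576 m/s
vL = r*wL = 0.08*6.1 = 0.488 m/s
v = (vR+vL)/2 = 0.532 m/s
omega = (vR-vL)/L = 0.2667 rad/s
angular velocity = 0.2667 rad/s


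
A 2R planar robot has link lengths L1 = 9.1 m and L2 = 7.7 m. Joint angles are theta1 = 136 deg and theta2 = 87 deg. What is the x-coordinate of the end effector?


Convert angles to radians: theta1 = 2.3736, theta2 = 1.5184
x = L1*cos(theta1) + L2*cos(theta1+theta2)
x = -6.546 + -5.6314
x = -12.1774


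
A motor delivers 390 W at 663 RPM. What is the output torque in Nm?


omega = 663 * 2*pi/60 = 69.4292 rad/s
tau = P / omega = 390 / 69.4292
= 5.6172 Nm


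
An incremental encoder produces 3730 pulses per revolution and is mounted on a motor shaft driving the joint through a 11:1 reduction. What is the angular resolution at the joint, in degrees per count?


counts per rev = 3730
effective counts at joint = 3730 * 11 = 41030
resolution = 360 / 41030
= 0.0088 deg/count


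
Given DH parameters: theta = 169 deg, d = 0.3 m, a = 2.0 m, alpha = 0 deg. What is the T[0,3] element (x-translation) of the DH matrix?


T[0,3] = a * cos(theta)
= 2.0 * cos(169 deg)
= 2.0 * -0.9816
= -1.9633


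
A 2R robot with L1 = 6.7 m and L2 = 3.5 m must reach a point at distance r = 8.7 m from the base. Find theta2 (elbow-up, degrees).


cos(theta2) = (r^2 - L1^2 - L2^2) / (2*L1*L2)
cos(theta2) = (75.69 - 44.89 - 12.25) / 46.9
cos(theta2) = 0.395522
theta2 = 66.7014 degrees


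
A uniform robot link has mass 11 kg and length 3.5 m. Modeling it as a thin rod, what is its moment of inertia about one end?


I = (1/3) * m * L^2
= (1/3) * 11 * 3.5^2
= 0.333333 * 11 * 12.25
= 44.9167 kg*m^2


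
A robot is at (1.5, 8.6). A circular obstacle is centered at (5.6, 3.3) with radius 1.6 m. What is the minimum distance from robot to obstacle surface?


center_dist = sqrt((1.5-5.6)^2 + (8.6-3.3)^2)
= sqrt(16.81 + 28.09)
= 6.7007
min_dist = center_dist - radius = 6.7007 - 1.6 = 5.1007 m


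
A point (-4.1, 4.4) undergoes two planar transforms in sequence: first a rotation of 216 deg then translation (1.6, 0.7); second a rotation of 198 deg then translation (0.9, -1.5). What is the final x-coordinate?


After transform 1:
x1 = cos(216)*-4.1 - sin(216)*4.4 + 1.6 = 7.5032
y1 = sin(216)*-4.1 + cos(216)*4.4 + 0.7 = -0.4498
After transform 2:
x2 = cos(198)*7.5032 - sin(198)*-0.4498 + 0.9
= -6.375


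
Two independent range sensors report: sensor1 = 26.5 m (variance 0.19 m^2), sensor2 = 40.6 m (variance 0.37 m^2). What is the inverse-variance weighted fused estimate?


w1 = (1/var1) / (1/var1 + 1/var2)
   = 5.2632 / (5.2632 + 2.7027) = 0.6607
w2 = 1 - w1 = 0.3393
fused = w1*s1 + w2*s2 = 17.5089 + 13.775
= 31.2839 m


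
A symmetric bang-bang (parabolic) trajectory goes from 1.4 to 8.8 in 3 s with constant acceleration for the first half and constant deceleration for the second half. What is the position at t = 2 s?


Symmetric rest-to-rest: each phase covers (pf-p0)/2 in time T/2. 0.5*a*(T/2)^2 = (pf-p0)/2 => a = 4*(pf-p0)/T^2
a = 4*(8.8-1.4)/3^2 = 3.2889
t = 2 is in the deceleration phase (t > T/2).
p = pf - 0.5*a*(T-t)^2 = 8.8 - 0.5*3.2889*1^2
= 7.1556


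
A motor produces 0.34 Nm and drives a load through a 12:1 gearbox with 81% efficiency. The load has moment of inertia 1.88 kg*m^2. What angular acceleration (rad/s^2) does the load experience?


tau_out = tau_motor * N * eta
= 0.34 * 12 * 0.81 = 3.3048 Nm
alpha = tau_out / I = 3.3048 / 1.88
= 1.7579 rad/s^2


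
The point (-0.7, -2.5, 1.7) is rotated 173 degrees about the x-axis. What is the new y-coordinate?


Rotation about x-axis: y' = y*cos(theta) - z*sin(theta)
= -2.5 * -0.9925 - 1.7 * 0.1219
= 2.2742


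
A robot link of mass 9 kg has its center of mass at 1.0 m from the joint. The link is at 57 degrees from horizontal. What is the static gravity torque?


tau = m*g*L*cos(angle)
= 9 * 9.81 * 1.0 * cos(57 deg)
= 9 * 9.81 * 1.0 * 0.5446
= 48.0862 Nm


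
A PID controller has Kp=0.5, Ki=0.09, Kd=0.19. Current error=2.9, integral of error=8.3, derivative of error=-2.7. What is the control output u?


u = Kp*e + Ki*int(e) + Kd*de/dt
= 0.5*2.9 + 0.09*8.3 + 0.19*(-2.7)
= 1.45 + 0.747 + -0.513
= 1.684


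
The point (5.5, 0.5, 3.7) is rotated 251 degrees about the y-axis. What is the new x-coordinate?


Rotation about y-axis: x' = x*cos(theta) + z*sin(theta)
= 5.5 * -0.3256 + 3.7 * -0.9455
= -5.289


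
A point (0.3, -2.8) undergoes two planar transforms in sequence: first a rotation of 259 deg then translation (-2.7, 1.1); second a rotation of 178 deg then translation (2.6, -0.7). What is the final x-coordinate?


After transform 1:
x1 = cos(259)*0.3 - sin(259)*-2.8 + -2.7 = -5.5058
y1 = sin(259)*0.3 + cos(259)*-2.8 + 1.1 = 1.3398
After transform 2:
x2 = cos(178)*-5.5058 - sin(178)*1.3398 + 2.6
= 8.0557


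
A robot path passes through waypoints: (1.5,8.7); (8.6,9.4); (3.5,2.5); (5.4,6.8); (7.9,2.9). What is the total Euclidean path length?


Segment lengths:
  seg1 = sqrt((7.1)^2 + (0.7)^2) = 7.1344
  seg2 = sqrt((-5.1)^2 + (-6.9)^2) = 8.5802
  seg3 = sqrt((1.9)^2 + (4.3)^2) = 4.7011
  seg4 = sqrt((2.5)^2 + (-3.9)^2) = 4.6325
Total = 25.0482


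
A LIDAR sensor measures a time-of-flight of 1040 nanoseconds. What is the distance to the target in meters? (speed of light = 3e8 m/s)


tof = 1040 ns = 1.04e-06 s
dist = c * tof / 2
= 3e8 * 1.04e-06 / 2
= 156.0 m


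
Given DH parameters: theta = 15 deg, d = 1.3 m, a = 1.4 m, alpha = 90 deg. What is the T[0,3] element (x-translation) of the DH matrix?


T[0,3] = a * cos(theta)
= 1.4 * cos(15 deg)
= 1.4 * 0.9659
= 1.3523


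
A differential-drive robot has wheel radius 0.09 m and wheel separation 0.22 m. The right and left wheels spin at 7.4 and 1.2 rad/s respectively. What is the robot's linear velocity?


vR = r*wR = 0.09*7.4 = 0.666 m/s
vL = r*wL = 0.09*1.2 = 0.108 m/s
v = (vR+vL)/2 = 0.387 m/s
omega = (vR-vL)/L = 2.5364 rad/s
linear velocity = 0.387 m/s


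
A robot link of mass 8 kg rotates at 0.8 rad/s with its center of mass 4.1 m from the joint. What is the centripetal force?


F = m * omega^2 * r
= 8 * 0.8^2 * 4.1
= 8 * 0.64 * 4.1
= 20.992 N


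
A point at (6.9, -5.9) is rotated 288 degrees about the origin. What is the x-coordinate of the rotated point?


x' = x*cos(theta) - y*sin(theta)
cos(288 deg) = 0.309, sin(288 deg) = -0.9511
x' = 6.9 * 0.309 - -5.9 * -0.9511
= 2.1322 - 5.6112
= -3.479


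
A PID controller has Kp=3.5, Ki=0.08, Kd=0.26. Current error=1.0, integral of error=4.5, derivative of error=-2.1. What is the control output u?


u = Kp*e + Ki*int(e) + Kd*de/dt
= 3.5*1.0 + 0.08*4.5 + 0.26*(-2.1)
= 3.5 + 0.36 + -0.546
= 3.314


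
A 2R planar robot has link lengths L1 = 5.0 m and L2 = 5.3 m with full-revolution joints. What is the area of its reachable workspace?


r_max = L1 + L2 = 10.3 m
r_min = |L1 - L2| = 0.3 m
Area = pi*(r_max^2 - r_min^2)
= pi*(106.09 - 0.09)
= pi * 106.0
= 333.0088 m^2


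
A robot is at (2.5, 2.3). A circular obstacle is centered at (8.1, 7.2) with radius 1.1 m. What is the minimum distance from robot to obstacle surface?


center_dist = sqrt((2.5-8.1)^2 + (2.3-7.2)^2)
= sqrt(31.36 + 24.01)
= 7.4411
min_dist = center_dist - radius = 7.4411 - 1.1 = 6.3411 m


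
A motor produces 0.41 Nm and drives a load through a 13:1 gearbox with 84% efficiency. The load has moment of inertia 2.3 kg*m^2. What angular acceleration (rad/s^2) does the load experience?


tau_out = tau_motor * N * eta
= 0.41 * 13 * 0.84 = 4.4772 Nm
alpha = tau_out / I = 4.4772 / 2.3
= 1.9466 rad/s^2


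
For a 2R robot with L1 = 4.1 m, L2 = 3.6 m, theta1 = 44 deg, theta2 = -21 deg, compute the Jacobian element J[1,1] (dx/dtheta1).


J[1,1] = -L1*sin(t1) - L2*sin(t1+t2)
= -4.1*sin(44) - 3.6*sin(23)
= -4.2547


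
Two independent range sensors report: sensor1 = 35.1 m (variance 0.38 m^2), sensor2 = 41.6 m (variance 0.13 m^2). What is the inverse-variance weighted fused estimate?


w1 = (1/var1) / (1/var1 + 1/var2)
   = 2.6316 / (2.6316 + 7.6923) = 0.2549
w2 = 1 - w1 = 0.7451
fused = w1*s1 + w2*s2 = 8.9471 + 30.9961
= 39.9431 m


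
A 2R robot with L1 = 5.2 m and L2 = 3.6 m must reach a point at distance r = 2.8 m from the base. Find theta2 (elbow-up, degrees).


cos(theta2) = (r^2 - L1^2 - L2^2) / (2*L1*L2)
cos(theta2) = (7.84 - 27.04 - 12.96) / 37.44
cos(theta2) = -0.858974
theta2 = 149.2016 degrees


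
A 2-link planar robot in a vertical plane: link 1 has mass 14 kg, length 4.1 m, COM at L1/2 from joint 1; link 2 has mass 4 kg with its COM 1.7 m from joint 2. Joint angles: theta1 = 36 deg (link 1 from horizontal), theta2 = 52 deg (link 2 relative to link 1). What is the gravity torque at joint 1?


Horizontal distance from joint 1 to link-1 COM:
  x_c1 = (L1/2)*cos(t1) = 2.05 * 0.809 = 1.6585 m
Horizontal distance from joint 1 to link-2 COM:
  x_c2 = L1*cos(t1) + Lc2*cos(t1+t2)
       = 4.1*0.809 + 1.7*0.0349 = 3.3763 m
tau1 = m1*g*x_c1 + m2*g*x_c2
     = 14*9.81*1.6585 + 4*9.81*3.3763
     = 227.7763 + 132.486
     = 360.2623 Nm


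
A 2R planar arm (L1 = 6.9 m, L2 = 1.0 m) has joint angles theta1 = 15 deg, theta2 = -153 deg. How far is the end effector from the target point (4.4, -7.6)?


End effector via forward kinematics:
x = L1*cos(t1) + L2*cos(t1+t2) = 5.9217
y = L1*sin(t1) + L2*sin(t1+t2) = 1.1167
Distance to target:
d = sqrt((4.4 - 5.9217)^2 + (-7.6 - 1.1167)^2)
= sqrt(2.3157 + 75.9812)
= 8.8486 m


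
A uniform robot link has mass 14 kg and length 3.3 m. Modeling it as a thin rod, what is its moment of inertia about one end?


I = (1/3) * m * L^2
= (1/3) * 14 * 3.3^2
= 0.333333 * 14 * 10.89
= 50.82 kg*m^2


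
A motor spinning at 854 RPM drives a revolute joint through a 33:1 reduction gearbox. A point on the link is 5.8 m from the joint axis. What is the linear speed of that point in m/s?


omega_motor = 854 * 2*pi/60 = 89.4307 rad/s
omega_joint = omega_motor / 33 = 2.71 rad/s
v = omega_joint * r = 2.71 * 5.8
= 15.7181 m/s


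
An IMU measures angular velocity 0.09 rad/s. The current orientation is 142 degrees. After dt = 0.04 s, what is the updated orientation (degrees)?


delta_theta = w * dt = 0.09 * 0.04 = 0.0036 rad
= 0.2063 deg
theta_new = 142 + 0.2063 = 142.2063 deg


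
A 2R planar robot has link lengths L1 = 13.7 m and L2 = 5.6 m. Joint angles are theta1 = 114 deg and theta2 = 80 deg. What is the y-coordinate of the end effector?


Convert angles to radians: theta1 = 1.9897, theta2 = 1.3963
y = L1*sin(theta1) + L2*sin(theta1+theta2)
y = 12.5156 + -1.3548
y = 11.1608


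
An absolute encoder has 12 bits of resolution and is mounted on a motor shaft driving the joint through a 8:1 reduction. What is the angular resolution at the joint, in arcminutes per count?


counts = 2^12 = 4096
effective counts at joint = 4096 * 8 = 32768
resolution = 360*60 / 32768
= 0.6592 arcmin/count


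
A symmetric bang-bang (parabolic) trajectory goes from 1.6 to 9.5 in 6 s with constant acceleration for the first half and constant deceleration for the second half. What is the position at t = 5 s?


Symmetric rest-to-rest: each phase covers (pf-p0)/2 in time T/2. 0.5*a*(T/2)^2 = (pf-p0)/2 => a = 4*(pf-p0)/T^2
a = 4*(9.5-1.6)/6^2 = 0.8778
t = 5 is in the deceleration phase (t > T/2).
p = pf - 0.5*a*(T-t)^2 = 9.5 - 0.5*0.8778*1^2
= 9.0611


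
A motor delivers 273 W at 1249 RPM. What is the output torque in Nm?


omega = 1249 * 2*pi/60 = 130.795 rad/s
tau = P / omega = 273 / 130.795
= 2.0872 Nm


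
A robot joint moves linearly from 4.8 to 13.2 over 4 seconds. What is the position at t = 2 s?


s = t/T = 2/4 = 0.5
p(t) = p0 + (pf-p0)*s
= 4.8 + (13.2 - 4.8) * 0.5
= 9.0


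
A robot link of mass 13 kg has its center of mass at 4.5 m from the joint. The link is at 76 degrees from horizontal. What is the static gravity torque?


tau = m*g*L*cos(angle)
= 13 * 9.81 * 4.5 * cos(76 deg)
= 13 * 9.81 * 4.5 * 0.2419
= 138.8353 Nm


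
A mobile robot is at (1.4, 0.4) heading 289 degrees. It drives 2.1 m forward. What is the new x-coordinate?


x_new = x0 + d*cos(theta)
= 1.4 + 2.1*cos(289)
= 1.4 + 0.6837
= 2.0837


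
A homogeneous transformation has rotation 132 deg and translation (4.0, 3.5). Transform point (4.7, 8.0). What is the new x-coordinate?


x' = cos(theta)*px - sin(theta)*py + tx
= -0.6691*4.7 - 0.7431*8.0 + 4.0
= -5.0901


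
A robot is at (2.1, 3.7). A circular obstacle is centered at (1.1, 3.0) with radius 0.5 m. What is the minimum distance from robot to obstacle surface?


center_dist = sqrt((2.1-1.1)^2 + (3.7-3.0)^2)
= sqrt(1.0 + 0.49)
= 1.2207
min_dist = center_dist - radius = 1.2207 - 0.5 = 0.7207 m


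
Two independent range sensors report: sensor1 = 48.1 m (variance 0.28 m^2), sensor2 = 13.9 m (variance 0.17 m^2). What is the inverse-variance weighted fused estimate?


w1 = (1/var1) / (1/var1 + 1/var2)
   = 3.5714 / (3.5714 + 5.8824) = 0.3778
w2 = 1 - w1 = 0.6222
fused = w1*s1 + w2*s2 = 18.1711 + 8.6489
= 26.82 m


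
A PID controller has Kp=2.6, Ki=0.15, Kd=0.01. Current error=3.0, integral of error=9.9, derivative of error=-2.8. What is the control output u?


u = Kp*e + Ki*int(e) + Kd*de/dt
= 2.6*3.0 + 0.15*9.9 + 0.01*(-2.8)
= 7.8 + 1.485 + -0.028
= 9.257


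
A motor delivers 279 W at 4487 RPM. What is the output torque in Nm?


omega = 4487 * 2*pi/60 = 469.8775 rad/s
tau = P / omega = 279 / 469.8775
= 0.5938 Nm


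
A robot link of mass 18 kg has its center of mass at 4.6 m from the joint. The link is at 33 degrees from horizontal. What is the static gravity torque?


tau = m*g*L*cos(angle)
= 18 * 9.81 * 4.6 * cos(33 deg)
= 18 * 9.81 * 4.6 * 0.8387
= 681.2253 Nm


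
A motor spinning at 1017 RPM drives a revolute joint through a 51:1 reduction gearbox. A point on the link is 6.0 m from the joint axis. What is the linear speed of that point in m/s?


omega_motor = 1017 * 2*pi/60 = 106.5 rad/s
omega_joint = omega_motor / 51 = 2.0882 rad/s
v = omega_joint * r = 2.0882 * 6.0
= 12.5294 m/s


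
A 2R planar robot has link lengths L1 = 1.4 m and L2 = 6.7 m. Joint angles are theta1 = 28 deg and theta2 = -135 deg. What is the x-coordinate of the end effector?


Convert angles to radians: theta1 = 0.4887, theta2 = -2.3562
x = L1*cos(theta1) + L2*cos(theta1+theta2)
x = 1.2361 + -1.9589
x = -0.7228


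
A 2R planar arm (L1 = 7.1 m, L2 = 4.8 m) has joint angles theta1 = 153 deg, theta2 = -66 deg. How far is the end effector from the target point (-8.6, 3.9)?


End effector via forward kinematics:
x = L1*cos(t1) + L2*cos(t1+t2) = -6.0749
y = L1*sin(t1) + L2*sin(t1+t2) = 8.0168
Distance to target:
d = sqrt((-8.6 - -6.0749)^2 + (3.9 - 8.0168)^2)
= sqrt(6.376 + 16.9477)
= 4.8295 m


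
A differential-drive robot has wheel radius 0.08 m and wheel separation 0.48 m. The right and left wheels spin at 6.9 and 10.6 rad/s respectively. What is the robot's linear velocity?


vR = r*wR = 0.08*6.9 = 0.552 m/s
vL = r*wL = 0.08*10.6 = 0.848 m/s
v = (vR+vL)/2 = 0.7 m/s
omega = (vR-vL)/L = -0.6167 rad/s
linear velocity = 0.7 m/s


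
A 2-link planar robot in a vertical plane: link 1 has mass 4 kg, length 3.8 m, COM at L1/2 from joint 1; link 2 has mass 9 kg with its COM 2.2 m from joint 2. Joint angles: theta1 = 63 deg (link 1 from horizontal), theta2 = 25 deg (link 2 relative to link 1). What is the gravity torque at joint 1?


Horizontal distance from joint 1 to link-1 COM:
  x_c1 = (L1/2)*cos(t1) = 1.9 * 0.454 = 0.8626 m
Horizontal distance from joint 1 to link-2 COM:
  x_c2 = L1*cos(t1) + Lc2*cos(t1+t2)
       = 3.8*0.454 + 2.2*0.0349 = 1.8019 m
tau1 = m1*g*x_c1 + m2*g*x_c2
     = 4*9.81*0.8626 + 9*9.81*1.8019
     = 33.8477 + 159.0935
     = 192.9412 Nm


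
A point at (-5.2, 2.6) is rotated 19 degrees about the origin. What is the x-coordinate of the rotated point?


x' = x*cos(theta) - y*sin(theta)
cos(19 deg) = 0.9455, sin(19 deg) = 0.3256
x' = -5.2 * 0.9455 - 2.6 * 0.3256
= -4.9167 - 0.8465
= -5.7632


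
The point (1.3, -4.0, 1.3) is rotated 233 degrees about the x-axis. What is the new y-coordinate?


Rotation about x-axis: y' = y*cos(theta) - z*sin(theta)
= -4.0 * -0.6018 - 1.3 * -0.7986
= 3.4455


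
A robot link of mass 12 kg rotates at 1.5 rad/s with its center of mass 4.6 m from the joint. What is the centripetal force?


F = m * omega^2 * r
= 12 * 1.5^2 * 4.6
= 12 * 2.25 * 4.6
= 124.2 N


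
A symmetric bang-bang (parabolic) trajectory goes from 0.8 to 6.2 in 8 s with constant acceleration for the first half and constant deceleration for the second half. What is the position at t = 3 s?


Symmetric rest-to-rest: each phase covers (pf-p0)/2 in time T/2. 0.5*a*(T/2)^2 = (pf-p0)/2 => a = 4*(pf-p0)/T^2
a = 4*(6.2-0.8)/8^2 = 0.3375
t = 3 is in the acceleration phase (t <= T/2).
p = p0 + 0.5*a*t^2 = 0.8 + 0.5*0.3375*3^2
= 2.3188


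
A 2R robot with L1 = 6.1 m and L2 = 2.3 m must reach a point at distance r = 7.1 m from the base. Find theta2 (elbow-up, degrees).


cos(theta2) = (r^2 - L1^2 - L2^2) / (2*L1*L2)
cos(theta2) = (50.41 - 37.21 - 5.29) / 28.06
cos(theta2) = 0.281896
theta2 = 73.6266 degrees


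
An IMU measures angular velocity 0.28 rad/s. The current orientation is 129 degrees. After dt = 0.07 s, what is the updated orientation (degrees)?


delta_theta = w * dt = 0.28 * 0.07 = 0.0196 rad
= 1.123 deg
theta_new = 129 + 1.123 = 130.123 deg


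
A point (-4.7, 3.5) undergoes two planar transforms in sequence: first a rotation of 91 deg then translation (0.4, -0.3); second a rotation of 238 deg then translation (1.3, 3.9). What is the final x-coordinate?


After transform 1:
x1 = cos(91)*-4.7 - sin(91)*3.5 + 0.4 = -3.0174
y1 = sin(91)*-4.7 + cos(91)*3.5 + -0.3 = -5.0604
After transform 2:
x2 = cos(238)*-3.0174 - sin(238)*-5.0604 + 1.3
= -1.3924


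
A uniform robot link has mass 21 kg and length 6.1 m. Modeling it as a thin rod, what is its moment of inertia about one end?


I = (1/3) * m * L^2
= (1/3) * 21 * 6.1^2
= 0.333333 * 21 * 37.21
= 260.47 kg*m^2


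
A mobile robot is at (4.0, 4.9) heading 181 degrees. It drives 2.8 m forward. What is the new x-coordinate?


x_new = x0 + d*cos(theta)
= 4.0 + 2.8*cos(181)
= 4.0 + -2.7996
= 1.2004


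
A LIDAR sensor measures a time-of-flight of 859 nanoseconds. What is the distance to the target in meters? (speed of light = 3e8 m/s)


tof = 859 ns = 8.59e-07 s
dist = c * tof / 2
= 3e8 * 8.59e-07 / 2
= 128.85 m


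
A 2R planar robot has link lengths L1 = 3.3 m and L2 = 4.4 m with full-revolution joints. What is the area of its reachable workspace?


r_max = L1 + L2 = 7.7 m
r_min = |L1 - L2| = 1.1 m
Area = pi*(r_max^2 - r_min^2)
= pi*(59.29 - 1.21)
= pi * 58.08
= 182.4637 m^2


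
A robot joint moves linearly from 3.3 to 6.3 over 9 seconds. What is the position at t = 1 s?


s = t/T = 1/9 = 0.1111
p(t) = p0 + (pf-p0)*s
= 3.3 + (6.3 - 3.3) * 0.1111
= 3.6333


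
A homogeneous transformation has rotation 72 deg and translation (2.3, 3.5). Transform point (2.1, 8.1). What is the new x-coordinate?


x' = cos(theta)*px - sin(theta)*py + tx
= 0.309*2.1 - 0.9511*8.1 + 2.3
= -4.7546


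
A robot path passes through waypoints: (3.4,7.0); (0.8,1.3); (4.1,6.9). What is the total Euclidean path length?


Segment lengths:
  seg1 = sqrt((-2.6)^2 + (-5.7)^2) = 6.265
  seg2 = sqrt((3.3)^2 + (5.6)^2) = 6.5
Total = 12.765


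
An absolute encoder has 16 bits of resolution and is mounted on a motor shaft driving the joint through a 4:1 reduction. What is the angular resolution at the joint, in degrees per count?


counts = 2^16 = 65536
effective counts at joint = 65536 * 4 = 262144
resolution = 360 / 262144
= 0.0014 deg/count


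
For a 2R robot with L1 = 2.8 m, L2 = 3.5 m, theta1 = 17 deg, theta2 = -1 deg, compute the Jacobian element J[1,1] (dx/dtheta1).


J[1,1] = -L1*sin(t1) - L2*sin(t1+t2)
= -2.8*sin(17) - 3.5*sin(16)
= -1.7834


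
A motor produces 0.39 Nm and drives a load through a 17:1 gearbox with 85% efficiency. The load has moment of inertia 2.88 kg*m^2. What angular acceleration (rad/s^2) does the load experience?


tau_out = tau_motor * N * eta
= 0.39 * 17 * 0.85 = 5.6355 Nm
alpha = tau_out / I = 5.6355 / 2.88
= 1.9568 rad/s^2


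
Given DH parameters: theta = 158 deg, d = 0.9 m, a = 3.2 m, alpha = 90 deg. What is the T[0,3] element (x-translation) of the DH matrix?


T[0,3] = a * cos(theta)
= 3.2 * cos(158 deg)
= 3.2 * -0.9272
= -2.967


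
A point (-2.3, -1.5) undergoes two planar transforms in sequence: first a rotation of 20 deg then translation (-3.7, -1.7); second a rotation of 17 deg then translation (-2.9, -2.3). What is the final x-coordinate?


After transform 1:
x1 = cos(20)*-2.3 - sin(20)*-1.5 + -3.7 = -5.3483
y1 = sin(20)*-2.3 + cos(20)*-1.5 + -1.7 = -3.8962
After transform 2:
x2 = cos(17)*-5.3483 - sin(17)*-3.8962 + -2.9
= -6.8754


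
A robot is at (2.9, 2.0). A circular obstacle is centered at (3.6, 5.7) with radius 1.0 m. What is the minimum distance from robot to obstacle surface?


center_dist = sqrt((2.9-3.6)^2 + (2.0-5.7)^2)
= sqrt(0.49 + 13.69)
= 3.7656
min_dist = center_dist - radius = 3.7656 - 1.0 = 2.7656 m


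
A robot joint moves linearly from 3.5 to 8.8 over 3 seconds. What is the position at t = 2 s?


s = t/T = 2/3 = 0.6667
p(t) = p0 + (pf-p0)*s
= 3.5 + (8.8 - 3.5) * 0.6667
= 7.0333


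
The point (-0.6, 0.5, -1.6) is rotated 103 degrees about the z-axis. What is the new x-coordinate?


Rotation about z-axis: x' = x*cos(theta) - y*sin(theta)
= -0.6 * -0.225 - 0.5 * 0.9744
= -0.3522


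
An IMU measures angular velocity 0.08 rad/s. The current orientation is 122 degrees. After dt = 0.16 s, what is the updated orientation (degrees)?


delta_theta = w * dt = 0.08 * 0.16 = 0.0128 rad
= 0.7334 deg
theta_new = 122 + 0.7334 = 122.7334 deg


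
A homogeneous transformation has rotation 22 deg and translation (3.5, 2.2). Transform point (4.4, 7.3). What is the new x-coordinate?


x' = cos(theta)*px - sin(theta)*py + tx
= 0.9272*4.4 - 0.3746*7.3 + 3.5
= 4.845


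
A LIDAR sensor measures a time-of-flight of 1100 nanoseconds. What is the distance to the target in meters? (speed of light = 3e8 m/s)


tof = 1100 ns = 1.1e-06 s
dist = c * tof / 2
= 3e8 * 1.1e-06 / 2
= 165.0 m


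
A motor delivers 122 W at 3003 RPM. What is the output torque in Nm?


omega = 3003 * 2*pi/60 = 314.4734 rad/s
tau = P / omega = 122 / 314.4734
= 0.388 Nm


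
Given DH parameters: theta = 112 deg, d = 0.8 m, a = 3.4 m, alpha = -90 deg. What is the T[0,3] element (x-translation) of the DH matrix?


T[0,3] = a * cos(theta)
= 3.4 * cos(112 deg)
= 3.4 * -0.3746
= -1.2737


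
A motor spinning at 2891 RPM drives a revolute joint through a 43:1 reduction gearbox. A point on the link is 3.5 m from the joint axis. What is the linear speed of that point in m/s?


omega_motor = 2891 * 2*pi/60 = 302.7448 rad/s
omega_joint = omega_motor / 43 = 7.0406 rad/s
v = omega_joint * r = 7.0406 * 3.5
= 24.642 m/s


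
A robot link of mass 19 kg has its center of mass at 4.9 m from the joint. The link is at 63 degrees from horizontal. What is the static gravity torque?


tau = m*g*L*cos(angle)
= 19 * 9.81 * 4.9 * cos(63 deg)
= 19 * 9.81 * 4.9 * 0.454
= 414.6345 Nm


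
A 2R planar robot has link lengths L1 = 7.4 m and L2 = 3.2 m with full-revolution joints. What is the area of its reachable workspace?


r_max = L1 + L2 = 10.6 m
r_min = |L1 - L2| = 4.2 m
Area = pi*(r_max^2 - r_min^2)
= pi*(112.36 - 17.64)
= pi * 94.72
= 297.5717 m^2


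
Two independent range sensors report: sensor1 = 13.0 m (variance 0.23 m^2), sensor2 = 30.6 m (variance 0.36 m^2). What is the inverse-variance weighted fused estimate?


w1 = (1/var1) / (1/var1 + 1/var2)
   = 4.3478 / (4.3478 + 2.7778) = 0.6102
w2 = 1 - w1 = 0.3898
fused = w1*s1 + w2*s2 = 7.9322 + 11.9288
= 19.861 m


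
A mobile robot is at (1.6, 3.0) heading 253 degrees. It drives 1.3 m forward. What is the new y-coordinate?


y_new = y0 + d*sin(theta)
= 3.0 + 1.3*sin(253)
= 3.0 + -1.2432
= 1.7568


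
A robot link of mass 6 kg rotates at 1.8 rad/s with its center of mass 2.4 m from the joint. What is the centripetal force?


F = m * omega^2 * r
= 6 * 1.8^2 * 2.4
= 6 * 3.24 * 2.4
= 46.656 N


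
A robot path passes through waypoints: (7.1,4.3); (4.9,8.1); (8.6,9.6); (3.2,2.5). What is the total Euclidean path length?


Segment lengths:
  seg1 = sqrt((-2.2)^2 + (3.8)^2) = 4.3909
  seg2 = sqrt((3.7)^2 + (1.5)^2) = 3.9925
  seg3 = sqrt((-5.4)^2 + (-7.1)^2) = 8.9202
Total = 17.3036


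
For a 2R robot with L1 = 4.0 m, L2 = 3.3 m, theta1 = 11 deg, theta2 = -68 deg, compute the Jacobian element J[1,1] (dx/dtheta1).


J[1,1] = -L1*sin(t1) - L2*sin(t1+t2)
= -4.0*sin(11) - 3.3*sin(-57)
= 2.0044


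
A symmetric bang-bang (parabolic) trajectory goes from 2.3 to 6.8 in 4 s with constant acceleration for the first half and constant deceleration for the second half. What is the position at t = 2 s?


Symmetric rest-to-rest: each phase covers (pf-p0)/2 in time T/2. 0.5*a*(T/2)^2 = (pf-p0)/2 => a = 4*(pf-p0)/T^2
a = 4*(6.8-2.3)/4^2 = 1.125
t = 2 is in the acceleration phase (t <= T/2).
p = p0 + 0.5*a*t^2 = 2.3 + 0.5*1.125*2^2
= 4.55


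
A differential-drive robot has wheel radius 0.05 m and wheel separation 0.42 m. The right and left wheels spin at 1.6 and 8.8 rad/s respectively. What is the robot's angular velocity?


vR = r*wR = 0.05*1.6 = 0.08 m/s
vL = r*wL = 0.05*8.8 = 0.44 m/s
v = (vR+vL)/2 = 0.26 m/s
omega = (vR-vL)/L = -0.8571 rad/s
angular velocity = -0.8571 rad/s


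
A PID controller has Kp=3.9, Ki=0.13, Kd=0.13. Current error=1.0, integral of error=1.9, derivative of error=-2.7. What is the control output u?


u = Kp*e + Ki*int(e) + Kd*de/dt
= 3.9*1.0 + 0.13*1.9 + 0.13*(-2.7)
= 3.9 + 0.247 + -0.351
= 3.796


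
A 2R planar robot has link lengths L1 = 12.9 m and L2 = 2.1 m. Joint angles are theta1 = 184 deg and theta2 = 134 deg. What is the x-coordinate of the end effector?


Convert angles to radians: theta1 = 3.2114, theta2 = 2.3387
x = L1*cos(theta1) + L2*cos(theta1+theta2)
x = -12.8686 + 1.5606
x = -11.308


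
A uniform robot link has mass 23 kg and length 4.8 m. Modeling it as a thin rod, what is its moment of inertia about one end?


I = (1/3) * m * L^2
= (1/3) * 23 * 4.8^2
= 0.333333 * 23 * 23.04
= 176.64 kg*m^2


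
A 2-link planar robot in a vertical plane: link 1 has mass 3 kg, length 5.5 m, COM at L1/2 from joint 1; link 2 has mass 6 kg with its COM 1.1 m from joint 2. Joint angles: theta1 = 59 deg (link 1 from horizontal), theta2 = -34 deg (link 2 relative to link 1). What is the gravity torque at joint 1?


Horizontal distance from joint 1 to link-1 COM:
  x_c1 = (L1/2)*cos(t1) = 2.75 * 0.515 = 1.4164 m
Horizontal distance from joint 1 to link-2 COM:
  x_c2 = L1*cos(t1) + Lc2*cos(t1+t2)
       = 5.5*0.515 + 1.1*0.9063 = 3.8296 m
tau1 = m1*g*x_c1 + m2*g*x_c2
     = 3*9.81*1.4164 + 6*9.81*3.8296
     = 41.6833 + 225.4131
     = 267.0964 Nm


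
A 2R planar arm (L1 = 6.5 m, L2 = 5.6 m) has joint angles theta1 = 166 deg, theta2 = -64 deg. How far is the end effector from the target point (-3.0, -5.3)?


End effector via forward kinematics:
x = L1*cos(t1) + L2*cos(t1+t2) = -7.4712
y = L1*sin(t1) + L2*sin(t1+t2) = 7.0501
Distance to target:
d = sqrt((-3.0 - -7.4712)^2 + (-5.3 - 7.0501)^2)
= sqrt(19.9919 + 152.5254)
= 13.1346 m


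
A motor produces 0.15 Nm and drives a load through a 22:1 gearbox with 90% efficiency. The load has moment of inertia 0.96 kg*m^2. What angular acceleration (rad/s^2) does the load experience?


tau_out = tau_motor * N * eta
= 0.15 * 22 * 0.9 = 2.97 Nm
alpha = tau_out / I = 2.97 / 0.96
= 3.0938 rad/s^2


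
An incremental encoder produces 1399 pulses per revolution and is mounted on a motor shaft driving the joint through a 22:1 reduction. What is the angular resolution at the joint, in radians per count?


counts per rev = 1399
effective counts at joint = 1399 * 22 = 30778
resolution = 2*pi / 30778
= 2.0415e-04 rad/count


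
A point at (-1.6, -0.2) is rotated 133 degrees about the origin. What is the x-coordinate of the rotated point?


x' = x*cos(theta) - y*sin(theta)
cos(133 deg) = -0.682, sin(133 deg) = 0.7314
x' = -1.6 * -0.682 - -0.2 * 0.7314
= 1.0912 - -0.1463
= 1.2375


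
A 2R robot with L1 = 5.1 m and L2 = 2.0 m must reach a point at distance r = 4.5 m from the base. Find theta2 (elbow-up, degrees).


cos(theta2) = (r^2 - L1^2 - L2^2) / (2*L1*L2)
cos(theta2) = (20.25 - 26.01 - 4.0) / 20.4
cos(theta2) = -0.478431
theta2 = 118.583 degrees


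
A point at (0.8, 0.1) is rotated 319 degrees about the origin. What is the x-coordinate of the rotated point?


x' = x*cos(theta) - y*sin(theta)
cos(319 deg) = 0.7547, sin(319 deg) = -0.6561
x' = 0.8 * 0.7547 - 0.1 * -0.6561
= 0.6038 - -0.0656
= 0.6694


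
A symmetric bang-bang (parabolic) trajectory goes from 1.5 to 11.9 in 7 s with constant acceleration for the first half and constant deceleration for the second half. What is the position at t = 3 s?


Symmetric rest-to-rest: each phase covers (pf-p0)/2 in time T/2. 0.5*a*(T/2)^2 = (pf-p0)/2 => a = 4*(pf-p0)/T^2
a = 4*(11.9-1.5)/7^2 = 0.849
t = 3 is in the acceleration phase (t <= T/2).
p = p0 + 0.5*a*t^2 = 1.5 + 0.5*0.849*3^2
= 5.3204


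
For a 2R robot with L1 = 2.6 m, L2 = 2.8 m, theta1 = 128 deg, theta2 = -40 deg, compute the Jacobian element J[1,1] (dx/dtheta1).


J[1,1] = -L1*sin(t1) - L2*sin(t1+t2)
= -2.6*sin(128) - 2.8*sin(88)
= -4.8471


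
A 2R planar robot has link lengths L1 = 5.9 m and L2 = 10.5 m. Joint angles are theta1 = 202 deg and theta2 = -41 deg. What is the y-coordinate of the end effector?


Convert angles to radians: theta1 = 3.5256, theta2 = -0.7156
y = L1*sin(theta1) + L2*sin(theta1+theta2)
y = -2.2102 + 3.4185
y = 1.2083


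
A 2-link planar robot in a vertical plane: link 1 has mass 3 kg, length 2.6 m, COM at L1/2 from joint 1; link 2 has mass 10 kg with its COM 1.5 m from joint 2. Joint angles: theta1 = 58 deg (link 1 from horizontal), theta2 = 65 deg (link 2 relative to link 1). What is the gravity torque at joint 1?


Horizontal distance from joint 1 to link-1 COM:
  x_c1 = (L1/2)*cos(t1) = 1.3 * 0.5299 = 0.6889 m
Horizontal distance from joint 1 to link-2 COM:
  x_c2 = L1*cos(t1) + Lc2*cos(t1+t2)
       = 2.6*0.5299 + 1.5*-0.5446 = 0.5608 m
tau1 = m1*g*x_c1 + m2*g*x_c2
     = 3*9.81*0.6889 + 10*9.81*0.5608
     = 20.2742 + 55.0176
     = 75.2918 Nm


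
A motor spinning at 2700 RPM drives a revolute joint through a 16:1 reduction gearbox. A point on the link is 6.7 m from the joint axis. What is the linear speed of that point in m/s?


omega_motor = 2700 * 2*pi/60 = 282.7433 rad/s
omega_joint = omega_motor / 16 = 17.6715 rad/s
v = omega_joint * r = 17.6715 * 6.7
= 118.3988 m/s


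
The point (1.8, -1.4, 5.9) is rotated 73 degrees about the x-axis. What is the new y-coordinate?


Rotation about x-axis: y' = y*cos(theta) - z*sin(theta)
= -1.4 * 0.2924 - 5.9 * 0.9563
= -6.0515


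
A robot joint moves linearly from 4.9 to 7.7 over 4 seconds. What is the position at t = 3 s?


s = t/T = 3/4 = 0.75
p(t) = p0 + (pf-p0)*s
= 4.9 + (7.7 - 4.9) * 0.75
= 7.0


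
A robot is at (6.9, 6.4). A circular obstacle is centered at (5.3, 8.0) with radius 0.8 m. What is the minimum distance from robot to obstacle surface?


center_dist = sqrt((6.9-5.3)^2 + (6.4-8.0)^2)
= sqrt(2.56 + 2.56)
= 2.2627
min_dist = center_dist - radius = 2.2627 - 0.8 = 1.4627 m


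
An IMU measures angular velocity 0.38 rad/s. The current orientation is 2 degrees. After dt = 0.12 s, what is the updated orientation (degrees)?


delta_theta = w * dt = 0.38 * 0.12 = 0.0456 rad
= 2.6127 deg
theta_new = 2 + 2.6127 = 4.6127 deg


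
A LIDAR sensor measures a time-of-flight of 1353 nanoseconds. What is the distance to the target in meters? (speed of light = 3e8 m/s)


tof = 1353 ns = 1.353e-06 s
dist = c * tof / 2
= 3e8 * 1.353e-06 / 2
= 202.95 m


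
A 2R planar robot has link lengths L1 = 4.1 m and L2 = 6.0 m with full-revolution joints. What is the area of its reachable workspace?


r_max = L1 + L2 = 10.1 m
r_min = |L1 - L2| = 1.9 m
Area = pi*(r_max^2 - r_min^2)
= pi*(102.01 - 3.61)
= pi * 98.4
= 309.1327 m^2


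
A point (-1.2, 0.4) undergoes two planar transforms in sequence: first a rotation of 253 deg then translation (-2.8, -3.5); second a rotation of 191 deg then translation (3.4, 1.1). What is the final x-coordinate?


After transform 1:
x1 = cos(253)*-1.2 - sin(253)*0.4 + -2.8 = -2.0666
y1 = sin(253)*-1.2 + cos(253)*0.4 + -3.5 = -2.4694
After transform 2:
x2 = cos(191)*-2.0666 - sin(191)*-2.4694 + 3.4
= 4.9575
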